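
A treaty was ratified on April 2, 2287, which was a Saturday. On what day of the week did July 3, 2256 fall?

Count forward from the earlier date (July 3, 2256) to the later (April 2, 2287):
Day-of-year of July 3, 2256: 185.
Day-of-year of April 2, 2287: 92.
2256 has 366 days, so 366 − 185 = 181 days remain in 2256.
Full years 2257–2286: 23 common + 7 leap = 23×365 + 7×366 = 10957 days.
Total: 181 + 10957 + 92 = 11230 days.
11230 mod 7 = 2, so 2 days before Saturday is Thursday.

Thursday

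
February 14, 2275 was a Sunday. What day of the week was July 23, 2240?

Count forward from the earlier date (July 23, 2240) to the later (February 14, 2275):
From July 23, 2240 to July 23, 2274: 34 years, of which 8 contain a Feb 29 — 26×365 + 8×366 = 12418 days.
July 2274: 31 − 23 = 8 days remain.
Then August (31), September (30), October (31), November (30), December (31), January (31): 31 + 30 + 31 + 30 + 31 + 31 = 184 days.
February 1–14, 2275: 14 days (2275 is not a leap year).
Residual: 206 days.
Total: 12624 days.
12624 mod 7 = 3, so 3 days before Sunday is Thursday.

Thursday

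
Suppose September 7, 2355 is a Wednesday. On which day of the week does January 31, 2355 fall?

Monday

Count forward from the earlier date (January 31, 2355) to the later (September 7, 2355):
January 2355: 31 − 31 = 0 days remain.
Then February 2355 (28), March (31), April (30), May (31), June (30), July (31), August (31): 28 + 31 + 30 + 31 + 30 + 31 + 31 = 212 days.
September 1–7, 2355: 7 days.
Total: 0 + 212 + 7 = 219 days.
219 mod 7 = 2, so 2 days before Wednesday is Monday.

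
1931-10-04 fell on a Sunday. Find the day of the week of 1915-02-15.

Count forward from the earlier date (February 15, 1915) to the later (October 4, 1931):
From February 15, 1915 to February 15, 1931: 16 years, of which 4 contain a Feb 29 — 12×365 + 4×366 = 5844 days.
February 1931: 28 − 15 = 13 days remain (1931 is not a leap year, so February has 28 days).
Then March (31), April (30), May (31), June (30), July (31), August (31), September (30): 31 + 30 + 31 + 30 + 31 + 31 + 30 = 214 days.
October 1–4, 1931: 4 days.
Residual: 231 days.
Total: 6075 days.
6075 mod 7 = 6, so 6 days before Sunday is Monday.

Monday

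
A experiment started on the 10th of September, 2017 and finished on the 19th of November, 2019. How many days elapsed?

800

Day-of-year of September 10, 2017: 253.
Day-of-year of November 19, 2019: 323.
2017 has 365 days, so 365 − 253 = 112 days remain in 2017.
Full years: 2018: 365. Sum = 365.
Total: 112 + 365 + 323 = 800 days.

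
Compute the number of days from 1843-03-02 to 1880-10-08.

Day-of-year of March 2, 1843: 61.
Day-of-year of October 8, 1880: 282.
1843 has 365 days, so 365 − 61 = 304 days remain in 1843.
Full years 1844–1879: 27 common + 9 leap = 27×365 + 9×366 = 13149 days.
Total: 304 + 13149 + 282 = 13735 days.

13735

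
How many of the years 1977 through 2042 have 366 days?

Years divisible by 4: 1980, 1984, …, 2040 — 16 in all.
2000 is divisible by 400, so still leap.
No century exceptions apply. Count: 16.

16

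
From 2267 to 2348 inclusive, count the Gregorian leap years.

20

Years divisible by 4: 2268, 2272, …, 2348 — 21 in all.
Of these, 2300 is divisible by 100 but not 400, so not leap.
Leap years: 21 − 1 = 20.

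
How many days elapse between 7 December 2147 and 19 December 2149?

December 2147: 31 − 7 = 24 days remain.
Then 23 full months totalling 700 days.
December 1–19, 2149: 19 days.
Total: 24 + 700 + 19 = 743 days.

743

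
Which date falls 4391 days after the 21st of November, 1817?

the 29th of November, 1829

Count 4391 days after November 21, 1817:
Day-of-year of November 21, 1817: 325.
Day-of-year of November 29, 1829: 333.
1817 has 365 days, so 365 − 325 = 40 days remain in 1817.
Full years 1818–1828: 8 common + 3 leap = 8×365 + 3×366 = 4018 days.
Total: 40 + 4018 + 333 = 4391 days.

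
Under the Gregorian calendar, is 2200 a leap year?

No

2200 is not a leap year (divisible by 100 but not 400).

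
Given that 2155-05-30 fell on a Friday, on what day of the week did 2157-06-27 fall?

May 30, 2155 → May 30, 2156: 366 days (2156 is a leap year).
May 30, 2156 → May 30, 2157: 365 days.
May 2157: 31 − 30 = 1 day remains.
June 1–27, 2157: 27 days.
Residual: 28 days.
Total: 759 days.
759 mod 7 = 3, so 3 days after Friday is Monday.

Monday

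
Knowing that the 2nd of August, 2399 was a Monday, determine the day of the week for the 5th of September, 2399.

Sunday

August 2399: 31 − 2 = 29 days remain.
September 1–5, 2399: 5 days.
Total: 29 + 5 = 34 days.
34 mod 7 = 6, so 6 days after Monday is Sunday.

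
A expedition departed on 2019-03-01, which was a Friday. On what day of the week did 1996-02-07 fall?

Wednesday

Count forward from the earlier date (February 7, 1996) to the later (March 1, 2019):
Day-of-year of February 7, 1996: 38.
Day-of-year of March 1, 2019: 60.
1996 has 366 days, so 366 − 38 = 328 days remain in 1996.
Full years 1997–2018: 17 common + 5 leap = 17×365 + 5×366 = 8035 days.
Total: 328 + 8035 + 60 = 8423 days.
8423 mod 7 = 2, so 2 days before Friday is Wednesday.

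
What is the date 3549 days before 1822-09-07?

1812-12-19

Count 3549 days before September 7, 1822:
Day-of-year of December 19, 1812: 354.
Day-of-year of September 7, 1822: 250.
1812 has 366 days, so 366 − 354 = 12 days remain in 1812.
Full years 1813–1821: 7 common + 2 leap = 7×365 + 2×366 = 3287 days.
Total: 12 + 3287 + 250 = 3549 days.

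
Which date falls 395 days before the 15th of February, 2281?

the 17th of January, 2280

Count 395 days before February 15, 2281:
January 2280: 31 − 17 = 14 days remain.
Then 12 full months totalling 366 days.
February 1–15, 2281: 15 days (2281 is not a leap year).
Total: 14 + 366 + 15 = 395 days.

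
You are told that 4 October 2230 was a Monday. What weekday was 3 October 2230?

Count forward from the earlier date (October 3, 2230) to the later (October 4, 2230):
Within October 2230: 4 − 3 = 1 day.
1 mod 7 = 1, so 1 day before Monday is Sunday.

Sunday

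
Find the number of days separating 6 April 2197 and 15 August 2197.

April 2197: 30 − 6 = 24 days remain.
Then May (31), June (30), July (31): 31 + 30 + 31 = 92 days.
August 1–15, 2197: 15 days.
Total: 24 + 92 + 15 = 131 days.

131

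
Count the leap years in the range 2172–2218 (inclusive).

Years divisible by 4 in [2172, 2218]: 2172, 2176, 2180, 2184, 2188, 2192, 2196, 2200, 2204, 2208, 2212, 2216.
Of these, 2200 is divisible by 100 but not 400, so not leap.
Leap years: 12 − 1 = 11.

11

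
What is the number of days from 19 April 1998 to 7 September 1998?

141

April 1998: 30 − 19 = 11 days remain.
Then May (31), June (30), July (31), August (31): 31 + 30 + 31 + 31 = 123 days.
September 1–7, 1998: 7 days.
Total: 11 + 123 + 7 = 141 days.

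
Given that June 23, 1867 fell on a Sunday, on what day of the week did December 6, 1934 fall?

Thursday

Day-of-year of June 23, 1867: 174.
Day-of-year of December 6, 1934: 340.
1867 has 365 days, so 365 − 174 = 191 days remain in 1867.
Full years 1868–1933: 50 common + 16 leap = 50×365 + 16×366 = 24106 days.
Total: 191 + 24106 + 340 = 24637 days.
24637 mod 7 = 4, so 4 days after Sunday is Thursday.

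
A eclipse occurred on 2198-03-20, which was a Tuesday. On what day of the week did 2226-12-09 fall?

Saturday

Day-of-year of March 20, 2198: 79.
Day-of-year of December 9, 2226: 343.
2198 has 365 days, so 365 − 79 = 286 days remain in 2198.
Full years 2199–2225: 21 common + 6 leap = 21×365 + 6×366 = 9861 days.
Total: 286 + 9861 + 343 = 10490 days.
10490 mod 7 = 4, so 4 days after Tuesday is Saturday.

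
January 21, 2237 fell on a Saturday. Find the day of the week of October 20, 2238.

Saturday

January 2237: 31 − 21 = 10 days remain.
Then 20 full months totalling 607 days.
October 1–20, 2238: 20 days.
Total: 10 + 607 + 20 = 637 days.
637 is a multiple of 7, so October 20, 2238 falls on the same weekday: Saturday.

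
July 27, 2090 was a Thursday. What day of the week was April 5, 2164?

Thursday

From July 27, 2090 to July 27, 2163: 73 years, of which 17 contain a Feb 29 — 56×365 + 17×366 = 26662 days.
(2100 is not a leap year (divisible by 100 but not 400).)
July 2163: 31 − 27 = 4 days remain.
Then August (31), September (30), October (31), November (30), December (31), January (31), February 2164 (29), March (31): 31 + 30 + 31 + 30 + 31 + 31 + 29 + 31 = 244 days.
April 1–5, 2164: 5 days.
Residual: 253 days.
Total: 26915 days.
26915 is a multiple of 7, so April 5, 2164 falls on the same weekday: Thursday.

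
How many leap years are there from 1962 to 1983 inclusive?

Years divisible by 4 in [1962, 1983]: 1964, 1968, 1972, 1976, 1980.
No century exceptions apply. Count: 5.

5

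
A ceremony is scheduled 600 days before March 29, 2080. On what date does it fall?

August 7, 2078

Count 600 days before March 29, 2080:
August 2078: 31 − 7 = 24 days remain.
Then 18 full months totalling 547 days.
March 1–29, 2080: 29 days.
Total: 24 + 547 + 29 = 600 days.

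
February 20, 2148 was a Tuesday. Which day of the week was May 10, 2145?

Count forward from the earlier date (May 10, 2145) to the later (February 20, 2148):
Day-of-year of May 10, 2145: 130.
Day-of-year of February 20, 2148: 51.
2145 has 365 days, so 365 − 130 = 235 days remain in 2145.
Full years: 2146: 365; 2147: 365. Sum = 730.
Total: 235 + 730 + 51 = 1016 days.
1016 mod 7 = 1, so 1 day before Tuesday is Monday.

Monday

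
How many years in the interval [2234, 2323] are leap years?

Years divisible by 4: 2236, 2240, …, 2320 — 22 in all.
Of these, 2300 is divisible by 100 but not 400, so not leap.
Leap years: 22 − 1 = 21.

21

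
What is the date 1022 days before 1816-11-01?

1814-01-14

Count 1022 days before November 1, 1816:
Day-of-year of January 14, 1814: 14.
Day-of-year of November 1, 1816: 306.
1814 has 365 days, so 365 − 14 = 351 days remain in 1814.
Full years: 1815: 365. Sum = 365.
Total: 351 + 365 + 306 = 1022 days.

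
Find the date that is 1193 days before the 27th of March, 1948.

the 20th of December, 1944

Count 1193 days before March 27, 1948:
Day-of-year of December 20, 1944: 355.
Day-of-year of March 27, 1948: 87.
1944 has 366 days, so 366 − 355 = 11 days remain in 1944.
Full years: 1945: 365; 1946: 365; 1947: 365. Sum = 1095.
Total: 11 + 1095 + 87 = 1193 days.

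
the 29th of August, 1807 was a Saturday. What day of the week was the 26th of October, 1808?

Wednesday

Day-of-year of August 29, 1807: 241.
Day-of-year of October 26, 1808: 300.
1807 has 365 days, so 365 − 241 = 124 days remain in 1807.
Total: 124 + 300 = 424 days.
424 mod 7 = 4, so 4 days after Saturday is Wednesday.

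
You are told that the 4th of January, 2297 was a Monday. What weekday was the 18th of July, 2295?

Thursday

Count forward from the earlier date (July 18, 2295) to the later (January 4, 2297):
Day-of-year of July 18, 2295: 199.
Day-of-year of January 4, 2297: 4.
2295 has 365 days, so 365 − 199 = 166 days remain in 2295.
Full years: 2296: 366. Sum = 366.
Total: 166 + 366 + 4 = 536 days.
536 mod 7 = 4, so 4 days before Monday is Thursday.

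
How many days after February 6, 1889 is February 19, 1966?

28136

From February 6, 1889 to February 6, 1966: 77 years, of which 18 contain a Feb 29 — 59×365 + 18×366 = 28123 days.
(1900 is not a leap year (divisible by 100 but not 400).)
Within February 1966: 19 − 6 = 13 days.
Total: 28136 days.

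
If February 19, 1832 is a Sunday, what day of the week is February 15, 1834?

Day-of-year of February 19, 1832: 50.
Day-of-year of February 15, 1834: 46.
1832 has 366 days, so 366 − 50 = 316 days remain in 1832.
Full years: 1833: 365. Sum = 365.
Total: 316 + 365 + 46 = 727 days.
727 mod 7 = 6, so 6 days after Sunday is Saturday.

Saturday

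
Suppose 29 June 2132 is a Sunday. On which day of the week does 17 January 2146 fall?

Monday

Day-of-year of June 29, 2132: 181.
Day-of-year of January 17, 2146: 17.
2132 has 366 days, so 366 − 181 = 185 days remain in 2132.
Full years 2133–2145: 10 common + 3 leap = 10×365 + 3×366 = 4748 days.
Total: 185 + 4748 + 17 = 4950 days.
4950 mod 7 = 1, so 1 day after Sunday is Monday.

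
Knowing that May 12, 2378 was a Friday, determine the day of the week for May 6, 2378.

Saturday

Count forward from the earlier date (May 6, 2378) to the later (May 12, 2378):
Within May 2378: 12 − 6 = 6 days.
6 mod 7 = 6, so 6 days before Friday is Saturday.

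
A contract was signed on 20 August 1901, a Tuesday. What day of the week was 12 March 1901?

Count forward from the earlier date (March 12, 1901) to the later (August 20, 1901):
March 1901: 31 − 12 = 19 days remain.
Then April (30), May (31), June (30), July (31): 30 + 31 + 30 + 31 = 122 days.
August 1–20, 1901: 20 days.
Total: 19 + 122 + 20 = 161 days.
161 is a multiple of 7, so 12 March 1901 falls on the same weekday: Tuesday.

Tuesday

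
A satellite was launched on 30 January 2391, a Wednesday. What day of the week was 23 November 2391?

January 2391: 31 − 30 = 1 day remains.
Then 9 full months totalling 273 days.
November 1–23, 2391: 23 days.
Total: 1 + 273 + 23 = 297 days.
297 mod 7 = 3, so 3 days after Wednesday is Saturday.

Saturday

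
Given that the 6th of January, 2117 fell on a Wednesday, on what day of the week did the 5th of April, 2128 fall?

Day-of-year of January 6, 2117: 6.
Day-of-year of April 5, 2128: 96.
2117 has 365 days, so 365 − 6 = 359 days remain in 2117.
Full years 2118–2127: 8 common + 2 leap = 8×365 + 2×366 = 3652 days.
Total: 359 + 3652 + 96 = 4107 days.
4107 mod 7 = 5, so 5 days after Wednesday is Monday.

Monday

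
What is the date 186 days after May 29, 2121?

December 1, 2121

Count 186 days after May 29, 2121:
May 2121: 31 − 29 = 2 days remain.
Then June (30), July (31), August (31), September (30), October (31), November (30): 30 + 31 + 31 + 30 + 31 + 30 = 183 days.
December 1, 2121: 1 day.
Total: 2 + 183 + 1 = 186 days.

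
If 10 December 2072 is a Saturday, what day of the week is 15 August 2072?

Count forward from the earlier date (August 15, 2072) to the later (December 10, 2072):
August 2072: 31 − 15 = 16 days remain.
Then September (30), October (31), November (30): 30 + 31 + 30 = 91 days.
December 1–10, 2072: 10 days.
Total: 16 + 91 + 10 = 117 days.
117 mod 7 = 5, so 5 days before Saturday is Monday.

Monday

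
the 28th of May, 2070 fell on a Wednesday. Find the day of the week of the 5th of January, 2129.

Wednesday

Day-of-year of May 28, 2070: 148.
Day-of-year of January 5, 2129: 5.
2070 has 365 days, so 365 − 148 = 217 days remain in 2070.
Full years 2071–2128: 44 common + 14 leap = 44×365 + 14×366 = 21184 days.
Total: 217 + 21184 + 5 = 21406 days.
21406 is a multiple of 7, so the 5th of January, 2129 falls on the same weekday: Wednesday.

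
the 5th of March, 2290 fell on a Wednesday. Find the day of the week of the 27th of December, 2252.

Count forward from the earlier date (December 27, 2252) to the later (March 5, 2290):
Day-of-year of December 27, 2252: 362.
Day-of-year of March 5, 2290: 64.
2252 has 366 days, so 366 − 362 = 4 days remain in 2252.
Full years 2253–2289: 28 common + 9 leap = 28×365 + 9×366 = 13514 days.
Total: 4 + 13514 + 64 = 13582 days.
13582 mod 7 = 2, so 2 days before Wednesday is Monday.

Monday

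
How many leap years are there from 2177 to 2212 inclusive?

8

Years divisible by 4 in [2177, 2212]: 2180, 2184, 2188, 2192, 2196, 2200, 2204, 2208, 2212.
Of these, 2200 is divisible by 100 but not 400, so not leap.
Leap years: 9 − 1 = 8.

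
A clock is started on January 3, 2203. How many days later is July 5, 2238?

12967

Day-of-year of January 3, 2203: 3.
Day-of-year of July 5, 2238: 186.
2203 has 365 days, so 365 − 3 = 362 days remain in 2203.
Full years 2204–2237: 25 common + 9 leap = 25×365 + 9×366 = 12419 days.
Total: 362 + 12419 + 186 = 12967 days.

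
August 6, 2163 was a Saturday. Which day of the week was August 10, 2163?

Within August 2163: 10 − 6 = 4 days.
4 mod 7 = 4, so 4 days after Saturday is Wednesday.

Wednesday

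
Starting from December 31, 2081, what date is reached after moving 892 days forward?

June 10, 2084

Count 892 days after December 31, 2081:
December 31, 2081 → December 31, 2082: 365 days.
December 31, 2082 → December 31, 2083: 365 days.
December 2083: 31 − 31 = 0 days remain.
Then January (31), February 2084 (29), March (31), April (30), May (31): 31 + 29 + 31 + 30 + 31 = 152 days.
June 1–10, 2084: 10 days.
Residual: 162 days.
Total: 892 days.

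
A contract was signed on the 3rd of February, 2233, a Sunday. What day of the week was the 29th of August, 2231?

Count forward from the earlier date (August 29, 2231) to the later (February 3, 2233):
Day-of-year of August 29, 2231: 241.
Day-of-year of February 3, 2233: 34.
2231 has 365 days, so 365 − 241 = 124 days remain in 2231.
Full years: 2232: 366. Sum = 366.
Total: 124 + 366 + 34 = 524 days.
524 mod 7 = 6, so 6 days before Sunday is Monday.

Monday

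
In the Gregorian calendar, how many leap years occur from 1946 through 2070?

Years divisible by 4: 1948, 1952, …, 2068 — 31 in all.
2000 is divisible by 400, so still leap.
No century exceptions apply. Count: 31.

31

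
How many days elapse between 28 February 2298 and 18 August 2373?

From February 28, 2298 to February 28, 2373: 75 years, of which 18 contain a Feb 29 — 57×365 + 18×366 = 27393 days.
(2300 is not a leap year (divisible by 100 but not 400).)
February 2373: 28 − 28 = 0 days remain (2373 is not a leap year, so February has 28 days).
Then March (31), April (30), May (31), June (30), July (31): 31 + 30 + 31 + 30 + 31 = 153 days.
August 1–18, 2373: 18 days.
Residual: 171 days.
Total: 27564 days.

27564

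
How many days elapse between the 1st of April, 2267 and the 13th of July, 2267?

April 2267: 30 − 1 = 29 days remain.
Then May (31), June (30): 31 + 30 = 61 days.
July 1–13, 2267: 13 days.
Total: 29 + 61 + 13 = 103 days.

103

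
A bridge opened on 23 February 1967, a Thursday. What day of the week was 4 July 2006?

Day-of-year of February 23, 1967: 54.
Day-of-year of July 4, 2006: 185.
1967 has 365 days, so 365 − 54 = 311 days remain in 1967.
Full years 1968–2005: 28 common + 10 leap = 28×365 + 10×366 = 13880 days.
Total: 311 + 13880 + 185 = 14376 days.
14376 mod 7 = 5, so 5 days after Thursday is Tuesday.

Tuesday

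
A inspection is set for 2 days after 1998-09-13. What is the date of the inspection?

1998-09-15

Count 2 days after September 13, 1998:
Within September 1998: 15 − 13 = 2 days.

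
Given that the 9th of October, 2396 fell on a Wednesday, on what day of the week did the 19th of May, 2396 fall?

Count forward from the earlier date (May 19, 2396) to the later (October 9, 2396):
May 2396: 31 − 19 = 12 days remain.
Then June (30), July (31), August (31), September (30): 30 + 31 + 31 + 30 = 122 days.
October 1–9, 2396: 9 days.
Total: 12 + 122 + 9 = 143 days.
143 mod 7 = 3, so 3 days before Wednesday is Sunday.

Sunday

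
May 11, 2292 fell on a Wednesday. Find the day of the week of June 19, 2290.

Count forward from the earlier date (June 19, 2290) to the later (May 11, 2292):
June 19, 2290 → June 19, 2291: 365 days.
June 2291: 30 − 19 = 11 days remain.
Then 10 full months totalling 305 days.
May 1–11, 2292: 11 days.
Residual: 327 days.
Total: 692 days.
692 mod 7 = 6, so 6 days before Wednesday is Thursday.

Thursday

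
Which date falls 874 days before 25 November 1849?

5 July 1847

Count 874 days before November 25, 1849:
July 1847: 31 − 5 = 26 days remain.
Then 27 full months totalling 823 days.
November 1–25, 1849: 25 days.
Total: 26 + 823 + 25 = 874 days.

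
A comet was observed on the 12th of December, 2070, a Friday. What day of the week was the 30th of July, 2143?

Tuesday

Day-of-year of December 12, 2070: 346.
Day-of-year of July 30, 2143: 211.
2070 has 365 days, so 365 − 346 = 19 days remain in 2070.
Full years 2071–2142: 55 common + 17 leap = 55×365 + 17×366 = 26297 days.
Total: 19 + 26297 + 211 = 26527 days.
26527 mod 7 = 4, so 4 days after Friday is Tuesday.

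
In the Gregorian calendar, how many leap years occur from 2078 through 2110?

Years divisible by 4 in [2078, 2110]: 2080, 2084, 2088, 2092, 2096, 2100, 2104, 2108.
Of these, 2100 is divisible by 100 but not 400, so not leap.
Leap years: 8 − 1 = 7.

7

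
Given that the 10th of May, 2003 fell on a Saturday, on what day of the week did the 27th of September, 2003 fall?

May 2003: 31 − 10 = 21 days remain.
Then June (30), July (31), August (31): 30 + 31 + 31 = 92 days.
September 1–27, 2003: 27 days.
Total: 21 + 92 + 27 = 140 days.
140 is a multiple of 7, so the 27th of September, 2003 falls on the same weekday: Saturday.

Saturday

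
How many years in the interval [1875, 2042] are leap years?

Years divisible by 4: 1876, 1880, …, 2040 — 42 in all.
Of these, 1900 is divisible by 100 but not 400, so not leap.
2000 is divisible by 400, so still leap.
Leap years: 42 − 1 = 41.

41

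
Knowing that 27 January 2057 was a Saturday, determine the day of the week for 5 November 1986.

Count forward from the earlier date (November 5, 1986) to the later (January 27, 2057):
Day-of-year of November 5, 1986: 309.
Day-of-year of January 27, 2057: 27.
1986 has 365 days, so 365 − 309 = 56 days remain in 1986.
Full years 1987–2056: 52 common + 18 leap = 52×365 + 18×366 = 25568 days.
Total: 56 + 25568 + 27 = 25651 days.
25651 mod 7 = 3, so 3 days before Saturday is Wednesday.

Wednesday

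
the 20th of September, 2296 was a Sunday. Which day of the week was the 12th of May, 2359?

Tuesday

Day-of-year of September 20, 2296: 264.
Day-of-year of May 12, 2359: 132.
2296 has 366 days, so 366 − 264 = 102 days remain in 2296.
Full years 2297–2358: 48 common + 14 leap = 48×365 + 14×366 = 22644 days.
Total: 102 + 22644 + 132 = 22878 days.
22878 mod 7 = 2, so 2 days after Sunday is Tuesday.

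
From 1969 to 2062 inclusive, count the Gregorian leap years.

23

Years divisible by 4: 1972, 1976, …, 2060 — 23 in all.
2000 is divisible by 400, so still leap.
No century exceptions apply. Count: 23.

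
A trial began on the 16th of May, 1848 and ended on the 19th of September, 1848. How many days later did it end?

126

May 1848: 31 − 16 = 15 days remain.
Then June (30), July (31), August (31): 30 + 31 + 31 = 92 days.
September 1–19, 1848: 19 days.
Total: 15 + 92 + 19 = 126 days.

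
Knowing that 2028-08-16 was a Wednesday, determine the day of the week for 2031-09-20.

Saturday

Day-of-year of August 16, 2028: 229.
Day-of-year of September 20, 2031: 263.
2028 has 366 days, so 366 − 229 = 137 days remain in 2028.
Full years: 2029: 365; 2030: 365. Sum = 730.
Total: 137 + 730 + 263 = 1130 days.
1130 mod 7 = 3, so 3 days after Wednesday is Saturday.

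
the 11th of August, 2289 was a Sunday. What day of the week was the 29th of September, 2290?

Monday

August 11, 2289 → August 11, 2290: 365 days.
August 2290: 31 − 11 = 20 days remain.
September 1–29, 2290: 29 days.
Residual: 49 days.
Total: 414 days.
414 mod 7 = 1, so 1 day after Sunday is Monday.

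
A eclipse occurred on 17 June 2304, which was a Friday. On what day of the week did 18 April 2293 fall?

Count forward from the earlier date (April 18, 2293) to the later (June 17, 2304):
From April 18, 2293 to April 18, 2304: 11 years, of which 2 contain a Feb 29 — 9×365 + 2×366 = 4017 days.
(2300 is not a leap year (divisible by 100 but not 400).)
April 2304: 30 − 18 = 12 days remain.
Then May (31): 31 days.
June 1–17, 2304: 17 days.
Residual: 60 days.
Total: 4077 days.
4077 mod 7 = 3, so 3 days before Friday is Tuesday.

Tuesday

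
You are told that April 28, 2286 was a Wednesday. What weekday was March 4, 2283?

Count forward from the earlier date (March 4, 2283) to the later (April 28, 2286):
Day-of-year of March 4, 2283: 63.
Day-of-year of April 28, 2286: 118.
2283 has 365 days, so 365 − 63 = 302 days remain in 2283.
Full years: 2284: 366; 2285: 365. Sum = 731.
Total: 302 + 731 + 118 = 1151 days.
1151 mod 7 = 3, so 3 days before Wednesday is Sunday.

Sunday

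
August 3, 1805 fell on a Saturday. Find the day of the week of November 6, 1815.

Monday

Day-of-year of August 3, 1805: 215.
Day-of-year of November 6, 1815: 310.
1805 has 365 days, so 365 − 215 = 150 days remain in 1805.
Full years 1806–1814: 7 common + 2 leap = 7×365 + 2×366 = 3287 days.
Total: 150 + 3287 + 310 = 3747 days.
3747 mod 7 = 2, so 2 days after Saturday is Monday.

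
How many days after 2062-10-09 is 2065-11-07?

1125

Day-of-year of October 9, 2062: 282.
Day-of-year of November 7, 2065: 311.
2062 has 365 days, so 365 − 282 = 83 days remain in 2062.
Full years: 2063: 365; 2064: 366. Sum = 731.
Total: 83 + 731 + 311 = 1125 days.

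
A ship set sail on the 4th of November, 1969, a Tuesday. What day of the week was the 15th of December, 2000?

Friday

From November 4, 1969 to November 4, 2000: 31 years, of which 8 contain a Feb 29 — 23×365 + 8×366 = 11323 days.
(2000 is a leap year (divisible by 400).)
November 2000: 30 − 4 = 26 days remain.
December 1–15, 2000: 15 days.
Residual: 41 days.
Total: 11364 days.
11364 mod 7 = 3, so 3 days after Tuesday is Friday.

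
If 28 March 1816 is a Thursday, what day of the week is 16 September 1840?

From March 28, 1816 to March 28, 1840: 24 years, of which 6 contain a Feb 29 — 18×365 + 6×366 = 8766 days.
March 1840: 31 − 28 = 3 days remain.
Then April (30), May (31), June (30), July (31), August (31): 30 + 31 + 30 + 31 + 31 = 153 days.
September 1–16, 1840: 16 days.
Residual: 172 days.
Total: 8938 days.
8938 mod 7 = 6, so 6 days after Thursday is Wednesday.

Wednesday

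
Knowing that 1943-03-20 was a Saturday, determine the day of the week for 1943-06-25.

March 1943: 31 − 20 = 11 days remain.
Then April (30), May (31): 30 + 31 = 61 days.
June 1–25, 1943: 25 days.
Total: 11 + 61 + 25 = 97 days.
97 mod 7 = 6, so 6 days after Saturday is Friday.

Friday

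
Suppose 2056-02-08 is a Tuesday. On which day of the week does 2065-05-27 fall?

From February 8, 2056 to February 8, 2065: 9 years, of which 3 contain a Feb 29 — 6×365 + 3×366 = 3288 days.
February 2065: 28 − 8 = 20 days remain (2065 is not a leap year, so February has 28 days).
Then March (31), April (30): 31 + 30 = 61 days.
May 1–27, 2065: 27 days.
Residual: 108 days.
Total: 3396 days.
3396 mod 7 = 1, so 1 day after Tuesday is Wednesday.

Wednesday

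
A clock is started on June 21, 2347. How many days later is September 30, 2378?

Day-of-year of June 21, 2347: 172.
Day-of-year of September 30, 2378: 273.
2347 has 365 days, so 365 − 172 = 193 days remain in 2347.
Full years 2348–2377: 22 common + 8 leap = 22×365 + 8×366 = 10958 days.
Total: 193 + 10958 + 273 = 11424 days.

11424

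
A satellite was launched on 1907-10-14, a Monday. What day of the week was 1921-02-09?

Wednesday

Day-of-year of October 14, 1907: 287.
Day-of-year of February 9, 1921: 40.
1907 has 365 days, so 365 − 287 = 78 days remain in 1907.
Full years 1908–1920: 9 common + 4 leap = 9×365 + 4×366 = 4749 days.
Total: 78 + 4749 + 40 = 4867 days.
4867 mod 7 = 2, so 2 days after Monday is Wednesday.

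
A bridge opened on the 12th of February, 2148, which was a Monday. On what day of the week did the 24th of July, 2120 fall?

Count forward from the earlier date (July 24, 2120) to the later (February 12, 2148):
Day-of-year of July 24, 2120: 206.
Day-of-year of February 12, 2148: 43.
2120 has 366 days, so 366 − 206 = 160 days remain in 2120.
Full years 2121–2147: 21 common + 6 leap = 21×365 + 6×366 = 9861 days.
Total: 160 + 9861 + 43 = 10064 days.
10064 mod 7 = 5, so 5 days before Monday is Wednesday.

Wednesday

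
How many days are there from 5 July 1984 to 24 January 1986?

July 5, 1984 → July 5, 1985: 365 days.
July 1985: 31 − 5 = 26 days remain.
Then August (31), September (30), October (31), November (30), December (31): 31 + 30 + 31 + 30 + 31 = 153 days.
January 1–24, 1986: 24 days.
Residual: 203 days.
Total: 568 days.

568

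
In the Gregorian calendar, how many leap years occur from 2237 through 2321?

Years divisible by 4: 2240, 2244, …, 2320 — 21 in all.
Of these, 2300 is divisible by 100 but not 400, so not leap.
Leap years: 21 − 1 = 20.

20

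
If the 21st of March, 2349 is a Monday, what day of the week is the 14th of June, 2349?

March 2349: 31 − 21 = 10 days remain.
Then April (30), May (31): 30 + 31 = 61 days.
June 1–14, 2349: 14 days.
Total: 10 + 61 + 14 = 85 days.
85 mod 7 = 1, so 1 day after Monday is Tuesday.

Tuesday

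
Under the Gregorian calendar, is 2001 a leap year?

2001 is not a leap year.

No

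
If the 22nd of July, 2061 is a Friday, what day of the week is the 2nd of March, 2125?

Day-of-year of July 22, 2061: 203.
Day-of-year of March 2, 2125: 61.
2061 has 365 days, so 365 − 203 = 162 days remain in 2061.
Full years 2062–2124: 48 common + 15 leap = 48×365 + 15×366 = 23010 days.
Total: 162 + 23010 + 61 = 23233 days.
23233 is a multiple of 7, so the 2nd of March, 2125 falls on the same weekday: Friday.

Friday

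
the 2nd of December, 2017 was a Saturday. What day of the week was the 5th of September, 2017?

Tuesday

Count forward from the earlier date (September 5, 2017) to the later (December 2, 2017):
September 2017: 30 − 5 = 25 days remain.
Then October (31), November (30): 31 + 30 = 61 days.
December 1–2, 2017: 2 days.
Total: 25 + 61 + 2 = 88 days.
88 mod 7 = 4, so 4 days before Saturday is Tuesday.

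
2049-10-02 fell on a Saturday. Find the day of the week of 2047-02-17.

Count forward from the earlier date (February 17, 2047) to the later (October 2, 2049):
February 17, 2047 → February 17, 2048: 365 days.
February 17, 2048 → February 17, 2049: 366 days (2048 is a leap year).
February 2049: 28 − 17 = 11 days remain (2049 is not a leap year, so February has 28 days).
Then March (31), April (30), May (31), June (30), July (31), August (31), September (30): 31 + 30 + 31 + 30 + 31 + 31 + 30 = 214 days.
October 1–2, 2049: 2 days.
Residual: 227 days.
Total: 958 days.
958 mod 7 = 6, so 6 days before Saturday is Sunday.

Sunday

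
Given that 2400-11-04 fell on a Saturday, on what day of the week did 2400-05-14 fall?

Sunday

Count forward from the earlier date (May 14, 2400) to the later (November 4, 2400):
May 2400: 31 − 14 = 17 days remain.
Then June (30), July (31), August (31), September (30), October (31): 30 + 31 + 31 + 30 + 31 = 153 days.
November 1–4, 2400: 4 days.
Total: 17 + 153 + 4 = 174 days.
174 mod 7 = 6, so 6 days before Saturday is Sunday.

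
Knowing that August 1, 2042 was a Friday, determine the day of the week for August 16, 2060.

Day-of-year of August 1, 2042: 213.
Day-of-year of August 16, 2060: 229.
2042 has 365 days, so 365 − 213 = 152 days remain in 2042.
Full years 2043–2059: 13 common + 4 leap = 13×365 + 4×366 = 6209 days.
Total: 152 + 6209 + 229 = 6590 days.
6590 mod 7 = 3, so 3 days after Friday is Monday.

Monday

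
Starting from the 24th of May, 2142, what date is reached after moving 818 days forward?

the 19th of August, 2144

Count 818 days after May 24, 2142:
May 2142: 31 − 24 = 7 days remain.
Then 26 full months totalling 792 days.
August 1–19, 2144: 19 days.
Total: 7 + 792 + 19 = 818 days.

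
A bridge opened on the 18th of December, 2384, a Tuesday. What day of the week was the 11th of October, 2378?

Wednesday

Count forward from the earlier date (October 11, 2378) to the later (December 18, 2384):
Day-of-year of October 11, 2378: 284.
Day-of-year of December 18, 2384: 353.
2378 has 365 days, so 365 − 284 = 81 days remain in 2378.
Full years: 2379: 365; 2380: 366; 2381: 365; 2382: 365; 2383: 365. Sum = 1826.
Total: 81 + 1826 + 353 = 2260 days.
2260 mod 7 = 6, so 6 days before Tuesday is Wednesday.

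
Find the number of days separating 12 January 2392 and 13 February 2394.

763

January 2392: 31 − 12 = 19 days remain.
Then 24 full months totalling 731 days.
February 1–13, 2394: 13 days (2394 is not a leap year).
Total: 19 + 731 + 13 = 763 days.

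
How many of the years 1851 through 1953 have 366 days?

Years divisible by 4: 1852, 1856, …, 1952 — 26 in all.
Of these, 1900 is divisible by 100 but not 400, so not leap.
Leap years: 26 − 1 = 25.

25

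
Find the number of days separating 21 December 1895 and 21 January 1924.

10257

Day-of-year of December 21, 1895: 355.
Day-of-year of January 21, 1924: 21.
1895 has 365 days, so 365 − 355 = 10 days remain in 1895.
Full years 1896–1923: 22 common + 6 leap = 22×365 + 6×366 = 10226 days.
Total: 10 + 10226 + 21 = 10257 days.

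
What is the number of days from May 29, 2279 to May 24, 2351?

Day-of-year of May 29, 2279: 149.
Day-of-year of May 24, 2351: 144.
2279 has 365 days, so 365 − 149 = 216 days remain in 2279.
Full years 2280–2350: 54 common + 17 leap = 54×365 + 17×366 = 25932 days.
Total: 216 + 25932 + 144 = 26292 days.

26292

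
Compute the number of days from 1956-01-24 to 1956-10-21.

January 1956: 31 − 24 = 7 days remain.
Then February 1956 (29), March (31), April (30), May (31), June (30), July (31), August (31), September (30): 29 + 31 + 30 + 31 + 30 + 31 + 31 + 30 = 243 days.
October 1–21, 1956: 21 days.
Total: 7 + 243 + 21 = 271 days.

271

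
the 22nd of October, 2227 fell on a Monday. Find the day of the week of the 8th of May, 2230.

Saturday

Day-of-year of October 22, 2227: 295.
Day-of-year of May 8, 2230: 128.
2227 has 365 days, so 365 − 295 = 70 days remain in 2227.
Full years: 2228: 366; 2229: 365. Sum = 731.
Total: 70 + 731 + 128 = 929 days.
929 mod 7 = 5, so 5 days after Monday is Saturday.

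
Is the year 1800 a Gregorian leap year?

No

1800 is not a leap year (divisible by 100 but not 400).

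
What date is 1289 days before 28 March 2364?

16 September 2360

Count 1289 days before March 28, 2364:
Day-of-year of September 16, 2360: 260.
Day-of-year of March 28, 2364: 88.
2360 has 366 days, so 366 − 260 = 106 days remain in 2360.
Full years: 2361: 365; 2362: 365; 2363: 365. Sum = 1095.
Total: 106 + 1095 + 88 = 1289 days.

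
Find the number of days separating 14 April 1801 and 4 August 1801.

April 1801: 30 − 14 = 16 days remain.
Then May (31), June (30), July (31): 31 + 30 + 31 = 92 days.
August 1–4, 1801: 4 days.
Total: 16 + 92 + 4 = 112 days.

112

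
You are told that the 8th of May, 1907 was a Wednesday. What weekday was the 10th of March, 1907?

Count forward from the earlier date (March 10, 1907) to the later (May 8, 1907):
March 1907: 31 − 10 = 21 days remain.
Then April (30): 30 days.
May 1–8, 1907: 8 days.
Total: 21 + 30 + 8 = 59 days.
59 mod 7 = 3, so 3 days before Wednesday is Sunday.

Sunday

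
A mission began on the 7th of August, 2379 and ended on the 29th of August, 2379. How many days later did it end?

22

Within August 2379: 29 − 7 = 22 days.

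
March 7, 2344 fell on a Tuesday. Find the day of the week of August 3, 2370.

Day-of-year of March 7, 2344: 67.
Day-of-year of August 3, 2370: 215.
2344 has 366 days, so 366 − 67 = 299 days remain in 2344.
Full years 2345–2369: 19 common + 6 leap = 19×365 + 6×366 = 9131 days.
Total: 299 + 9131 + 215 = 9645 days.
9645 mod 7 = 6, so 6 days after Tuesday is Monday.

Monday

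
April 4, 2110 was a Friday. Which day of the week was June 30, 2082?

Tuesday

Count forward from the earlier date (June 30, 2082) to the later (April 4, 2110):
From June 30, 2082 to June 30, 2109: 27 years, of which 6 contain a Feb 29 — 21×365 + 6×366 = 9861 days.
(2100 is not a leap year (divisible by 100 but not 400).)
June 2109: 30 − 30 = 0 days remain.
Then 9 full months totalling 274 days.
April 1–4, 2110: 4 days.
Residual: 278 days.
Total: 10139 days.
10139 mod 7 = 3, so 3 days before Friday is Tuesday.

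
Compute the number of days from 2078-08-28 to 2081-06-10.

1017

August 28, 2078 → August 28, 2079: 365 days.
August 28, 2079 → August 28, 2080: 366 days (2080 is a leap year).
August 2080: 31 − 28 = 3 days remain.
Then 9 full months totalling 273 days.
June 1–10, 2081: 10 days.
Residual: 286 days.
Total: 1017 days.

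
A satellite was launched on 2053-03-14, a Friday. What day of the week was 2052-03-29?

Friday

Count forward from the earlier date (March 29, 2052) to the later (March 14, 2053):
March 2052: 31 − 29 = 2 days remain.
Then 11 full months totalling 334 days.
March 1–14, 2053: 14 days.
Residual: 350 days.
Total: 350 days.
350 is a multiple of 7, so 2052-03-29 falls on the same weekday: Friday.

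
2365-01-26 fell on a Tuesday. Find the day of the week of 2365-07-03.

Saturday

January 2365: 31 − 26 = 5 days remain.
Then February 2365 (28), March (31), April (30), May (31), June (30): 28 + 31 + 30 + 31 + 30 = 150 days.
July 1–3, 2365: 3 days.
Total: 5 + 150 + 3 = 158 days.
158 mod 7 = 4, so 4 days after Tuesday is Saturday.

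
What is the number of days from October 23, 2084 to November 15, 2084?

23

October 2084: 31 − 23 = 8 days remain.
November 1–15, 2084: 15 days.
Total: 8 + 15 = 23 days.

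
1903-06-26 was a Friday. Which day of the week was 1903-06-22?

Monday

Count forward from the earlier date (June 22, 1903) to the later (June 26, 1903):
Within June 1903: 26 − 22 = 4 days.
4 mod 7 = 4, so 4 days before Friday is Monday.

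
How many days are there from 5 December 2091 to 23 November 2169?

28477

Day-of-year of December 5, 2091: 339.
Day-of-year of November 23, 2169: 327.
2091 has 365 days, so 365 − 339 = 26 days remain in 2091.
Full years 2092–2168: 58 common + 19 leap = 58×365 + 19×366 = 28124 days.
Total: 26 + 28124 + 327 = 28477 days.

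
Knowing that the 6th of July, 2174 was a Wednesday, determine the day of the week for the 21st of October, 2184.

Thursday

Day-of-year of July 6, 2174: 187.
Day-of-year of October 21, 2184: 295.
2174 has 365 days, so 365 − 187 = 178 days remain in 2174.
Full years 2175–2183: 7 common + 2 leap = 7×365 + 2×366 = 3287 days.
Total: 178 + 3287 + 295 = 3760 days.
3760 mod 7 = 1, so 1 day after Wednesday is Thursday.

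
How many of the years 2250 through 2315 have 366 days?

15

Years divisible by 4: 2252, 2256, …, 2312 — 16 in all.
Of these, 2300 is divisible by 100 but not 400, so not leap.
Leap years: 16 − 1 = 15.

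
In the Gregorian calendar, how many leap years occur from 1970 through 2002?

8

Years divisible by 4 in [1970, 2002]: 1972, 1976, 1980, 1984, 1988, 1992, 1996, 2000.
2000 is divisible by 400, so still leap.
No century exceptions apply. Count: 8.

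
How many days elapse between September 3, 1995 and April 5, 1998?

Day-of-year of September 3, 1995: 246.
Day-of-year of April 5, 1998: 95.
1995 has 365 days, so 365 − 246 = 119 days remain in 1995.
Full years: 1996: 366; 1997: 365. Sum = 731.
Total: 119 + 731 + 95 = 945 days.

945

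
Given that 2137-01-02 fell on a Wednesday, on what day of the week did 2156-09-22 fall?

Wednesday

Day-of-year of January 2, 2137: 2.
Day-of-year of September 22, 2156: 266.
2137 has 365 days, so 365 − 2 = 363 days remain in 2137.
Full years 2138–2155: 14 common + 4 leap = 14×365 + 4×366 = 6574 days.
Total: 363 + 6574 + 266 = 7203 days.
7203 is a multiple of 7, so 2156-09-22 falls on the same weekday: Wednesday.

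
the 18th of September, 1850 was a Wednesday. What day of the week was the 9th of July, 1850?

Tuesday

Count forward from the earlier date (July 9, 1850) to the later (September 18, 1850):
July 1850: 31 − 9 = 22 days remain.
Then August (31): 31 days.
September 1–18, 1850: 18 days.
Total: 22 + 31 + 18 = 71 days.
71 mod 7 = 1, so 1 day before Wednesday is Tuesday.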